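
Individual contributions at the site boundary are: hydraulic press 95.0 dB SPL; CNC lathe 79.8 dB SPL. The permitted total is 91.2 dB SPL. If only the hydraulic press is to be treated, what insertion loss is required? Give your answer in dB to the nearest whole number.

Fixed contribution from the other source: Σ 10^(L/10) = 10^(79.8/10) = 9.550e+07 (79.80 dB SPL).
To meet 91.2 dB SPL overall, the treated hydraulic press may contribute at most 10^(91.2/10) − 9.550e+07 = 1.223e+09, i.e. 90.87 dB SPL.
So the hydraulic press must be reduced from 95.0 to 90.87 dB SPL: IL = 4.13 dB.

4 dB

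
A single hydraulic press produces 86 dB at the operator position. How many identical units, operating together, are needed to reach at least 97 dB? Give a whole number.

13

Need L₁ + 10·log₁₀ N ≥ 97, i.e. log₁₀ N ≥ 1.10.
N ≥ 10^(11.0/10) = 12.589, so N = 13.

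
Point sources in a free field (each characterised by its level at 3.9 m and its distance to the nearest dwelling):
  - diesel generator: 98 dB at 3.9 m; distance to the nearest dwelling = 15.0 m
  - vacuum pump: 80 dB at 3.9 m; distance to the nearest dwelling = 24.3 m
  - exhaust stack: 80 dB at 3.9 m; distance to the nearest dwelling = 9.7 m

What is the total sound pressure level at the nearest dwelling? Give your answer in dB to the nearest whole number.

Propagate each source to the receiver with L = L_ref − 20·log₁₀(r/r_ref), then add intensities.
diesel generator: 98 − 20·log₁₀(15.0/3.9) = 98 − 11.70 = 86.30 dB.
vacuum pump: 80 − 20·log₁₀(24.3/3.9) = 80 − 15.89 = 64.11 dB.
exhaust stack: 80 − 20·log₁₀(9.7/3.9) = 80 − 7.91 = 72.09 dB.
Σ 10^(L/10) = 4.453e+08 → L_total = 10·log₁₀(4.453e+08) = 86.49 dB.

86 dB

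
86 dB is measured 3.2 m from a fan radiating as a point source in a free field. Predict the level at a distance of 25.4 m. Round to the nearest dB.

68 dB

Point-source attenuation: ΔL = 20·log₁₀(r₂/r₁) = 20·log₁₀(25.4/3.2) = 17.994 dB.
L₂ = 86 − 20·log₁₀(25.4/3.2) = 86 − 17.994 = 68.01 dB.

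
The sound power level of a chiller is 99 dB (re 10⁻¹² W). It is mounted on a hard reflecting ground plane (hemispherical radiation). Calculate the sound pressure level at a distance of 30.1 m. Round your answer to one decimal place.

61.4 dB

The power spreads over a hemisphere of area 2π·r², so L_p = L_w − 10·log₁₀(2π·r²).
2π·r² = 5693 m², 10·log₁₀ of that is 37.553 dB.
L_p = 99 − 37.553 = 61.45 dB.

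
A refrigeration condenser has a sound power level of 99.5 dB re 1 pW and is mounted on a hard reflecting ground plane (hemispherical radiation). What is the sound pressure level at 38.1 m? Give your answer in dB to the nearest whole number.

The power spreads over a hemisphere of area 2π·r², so L_p = L_w − 10·log₁₀(2π·r²).
2π·r² = 9121 m², 10·log₁₀ of that is 39.600 dB.
L_p = 99.5 − 39.600 = 59.90 dB.

60 dB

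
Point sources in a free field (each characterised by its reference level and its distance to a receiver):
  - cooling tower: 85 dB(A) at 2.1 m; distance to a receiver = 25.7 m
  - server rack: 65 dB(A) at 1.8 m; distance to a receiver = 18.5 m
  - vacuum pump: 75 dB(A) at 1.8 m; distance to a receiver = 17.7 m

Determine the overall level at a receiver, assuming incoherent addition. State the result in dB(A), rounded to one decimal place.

First find each source's level at the receiver (point-source: −20·log₁₀(r/r_ref)), then combine on an intensity basis.
cooling tower: 85 − 20·log₁₀(25.7/2.1) = 85 − 21.75 = 63.25 dB(A).
server rack: 65 − 20·log₁₀(18.5/1.8) = 65 − 20.24 = 44.76 dB(A).
vacuum pump: 75 − 20·log₁₀(17.7/1.8) = 75 − 19.85 = 55.15 dB(A).
Σ 10^(L/10) = 2.468e+06 → L_total = 10·log₁₀(2.468e+06) = 63.92 dB(A).

63.9 dB(A)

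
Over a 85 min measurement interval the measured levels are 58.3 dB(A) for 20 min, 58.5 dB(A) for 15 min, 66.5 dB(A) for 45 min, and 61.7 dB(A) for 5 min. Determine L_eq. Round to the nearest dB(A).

L_eq = 10·log₁₀[(1/T)·Σ tᵢ·10^(Lᵢ/10)] with T = 85 min.
Σ tᵢ·10^(Lᵢ/10) = 20·10^(58.3/10) + 15·10^(58.5/10) + 45·10^(66.5/10) + 5·10^(61.7/10) = 2.325e+08.
L_eq = 10·log₁₀(2.325e+08/85) = 64.37 dB(A).

64 dB(A)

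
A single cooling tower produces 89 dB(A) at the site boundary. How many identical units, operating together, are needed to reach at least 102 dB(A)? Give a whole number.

Need L₁ + 10·log₁₀ N ≥ 102, i.e. log₁₀ N ≥ 1.30.
N ≥ 10^(13.0/10) = 19.953, so N = 20.

20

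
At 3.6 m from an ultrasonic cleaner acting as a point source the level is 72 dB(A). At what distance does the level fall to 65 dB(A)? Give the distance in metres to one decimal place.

8.1 m

Point-source spreading drops the level by 20·log₁₀(r₂/r₁); inverting, r₂/r₁ = 10^(ΔL/20).
r₂ = 3.6·10^((72−65)/20) = 3.6·10^(7.0/20) = 8.06 m.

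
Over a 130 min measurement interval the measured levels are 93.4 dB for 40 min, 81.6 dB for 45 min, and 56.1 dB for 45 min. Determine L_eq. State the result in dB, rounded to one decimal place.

The energy average is taken in the linear domain: L_eq = 10·log₁₀[(Σ tᵢ·10^(Lᵢ/10))/T], T = 130 min.
Σ tᵢ·10^(Lᵢ/10) = 40·10^(93.4/10) + 45·10^(81.6/10) + 45·10^(56.1/10) = 9.403e+10.
L_eq = 10·log₁₀(9.403e+10/130) = 88.59 dB.

88.6 dB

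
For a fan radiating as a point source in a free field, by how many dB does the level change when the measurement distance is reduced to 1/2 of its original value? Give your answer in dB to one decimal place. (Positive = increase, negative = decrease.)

+6.0 dB

With spherical spreading the level changes by −20·log₁₀(r₂/r₁).
ΔL = −20·log₁₀(0.5) = +6.02 dB.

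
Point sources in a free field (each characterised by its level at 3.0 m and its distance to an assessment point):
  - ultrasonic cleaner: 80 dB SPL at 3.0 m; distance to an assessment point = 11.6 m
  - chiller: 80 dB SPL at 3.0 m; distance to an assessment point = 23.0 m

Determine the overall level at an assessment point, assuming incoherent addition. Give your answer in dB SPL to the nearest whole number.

69 dB SPL

Apply inverse-square spreading to bring every level to the receiver, then sum 10^(L/10).
ultrasonic cleaner: 80 − 20·log₁₀(11.6/3.0) = 80 − 11.75 = 68.25 dB SPL.
chiller: 80 − 20·log₁₀(23.0/3.0) = 80 − 17.69 = 62.31 dB SPL.
Σ 10^(L/10) = 8.390e+06 → L_total = 10·log₁₀(8.390e+06) = 69.24 dB SPL.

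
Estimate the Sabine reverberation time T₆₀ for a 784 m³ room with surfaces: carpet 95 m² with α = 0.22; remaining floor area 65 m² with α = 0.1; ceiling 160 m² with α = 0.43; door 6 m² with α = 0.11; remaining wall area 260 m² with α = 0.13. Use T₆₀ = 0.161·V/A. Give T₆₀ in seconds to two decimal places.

0.97 s

Total absorption A = 95·0.22 + 65·0.1 + 160·0.43 + 6·0.11 + 260·0.13 = 130.66 m² sabins.
T₆₀ = 0.161 × 784 / 130.66 = 0.966 s.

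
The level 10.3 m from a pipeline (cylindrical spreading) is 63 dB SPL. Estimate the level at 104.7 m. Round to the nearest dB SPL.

Cylindrical spreading from a line source gives a 10·log₁₀(r₂/r₁) drop.
L₂ = 63 − 10·log₁₀(104.7/10.3) = 63 − 10.071 = 52.93 dB SPL.

53 dB SPL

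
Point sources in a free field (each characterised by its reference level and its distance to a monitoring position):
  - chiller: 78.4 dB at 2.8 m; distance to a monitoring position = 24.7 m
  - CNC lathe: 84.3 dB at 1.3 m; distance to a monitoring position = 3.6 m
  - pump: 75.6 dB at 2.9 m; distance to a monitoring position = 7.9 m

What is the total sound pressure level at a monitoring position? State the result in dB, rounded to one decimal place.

Propagate each source to the receiver with L = L_ref − 20·log₁₀(r/r_ref), then add intensities.
chiller: 78.4 − 20·log₁₀(24.7/2.8) = 78.4 − 18.91 = 59.49 dB.
CNC lathe: 84.3 − 20·log₁₀(3.6/1.3) = 84.3 − 8.85 = 75.45 dB.
pump: 75.6 − 20·log₁₀(7.9/2.9) = 75.6 − 8.70 = 66.90 dB.
Σ 10^(L/10) = 4.088e+07 → L_total = 10·log₁₀(4.088e+07) = 76.12 dB.

76.1 dB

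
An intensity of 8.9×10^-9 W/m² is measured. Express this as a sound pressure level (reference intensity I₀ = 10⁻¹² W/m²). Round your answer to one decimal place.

L = 10·log₁₀(I/I₀) = 10·log₁₀(8.9×10^-9/10⁻¹²) = 10·log₁₀(8.9×10^3).
L = 10·(0.9494 + 3) = 39.49 dB.

39.5 dB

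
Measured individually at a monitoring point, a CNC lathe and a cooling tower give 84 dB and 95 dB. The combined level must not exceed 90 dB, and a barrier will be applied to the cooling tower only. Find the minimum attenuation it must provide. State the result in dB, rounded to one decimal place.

6.3 dB

Fixed contribution from the other source: Σ 10^(L/10) = 10^(84/10) = 2.512e+08 (84.00 dB).
The limit corresponds to 10^(90/10) = 1.000e+09; subtracting the fixed part leaves 7.488e+08 for the cooling tower, i.e. 88.74 dB.
Required insertion loss = 95 − 88.74 = 6.26 dB.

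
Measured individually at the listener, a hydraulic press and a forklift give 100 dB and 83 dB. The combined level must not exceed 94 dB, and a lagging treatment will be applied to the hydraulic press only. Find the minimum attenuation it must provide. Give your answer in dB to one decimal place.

6.4 dB

Everything except the hydraulic press sums to 10^(83/10) = 1.995e+08 in linear terms, 83.00 dB.
To meet 94 dB overall, the treated hydraulic press may contribute at most 10^(94/10) − 1.995e+08 = 2.312e+09, i.e. 93.64 dB.
Required insertion loss = 100 − 93.64 = 6.36 dB.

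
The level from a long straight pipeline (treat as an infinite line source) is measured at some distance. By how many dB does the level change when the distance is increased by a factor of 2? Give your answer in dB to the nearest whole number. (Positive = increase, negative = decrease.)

A line source loses 3 dB per doubling of distance; generally ΔL = −10·log₁₀(r₂/r₁).
ΔL = −10·log₁₀(2) = -3.01 dB.

-3 dB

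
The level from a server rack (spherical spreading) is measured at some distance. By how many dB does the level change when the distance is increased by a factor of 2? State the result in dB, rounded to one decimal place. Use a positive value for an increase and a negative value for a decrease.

A point source loses 6 dB per doubling of distance; generally ΔL = −20·log₁₀(r₂/r₁).
ΔL = −20·log₁₀(2) = -6.02 dB.

-6.0 dB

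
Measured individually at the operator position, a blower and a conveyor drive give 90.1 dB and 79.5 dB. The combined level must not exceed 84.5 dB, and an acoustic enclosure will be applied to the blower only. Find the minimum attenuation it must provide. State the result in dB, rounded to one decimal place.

Fixed contribution from the other source: Σ 10^(L/10) = 10^(79.5/10) = 8.913e+07 (79.50 dB).
To meet 84.5 dB overall, the treated blower may contribute at most 10^(84.5/10) − 8.913e+07 = 1.927e+08, i.e. 82.85 dB.
So the blower must be reduced from 90.1 to 82.85 dB: IL = 7.25 dB.

7.3 dB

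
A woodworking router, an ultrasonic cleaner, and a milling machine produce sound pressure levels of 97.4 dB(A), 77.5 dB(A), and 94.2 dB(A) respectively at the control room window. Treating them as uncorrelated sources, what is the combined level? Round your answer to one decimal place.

99.1 dB(A)

For uncorrelated sources the intensities add, so convert each level to linear form, sum, and take 10·log₁₀ of the total.
Σ 10^(L/10) = 10^(97.4/10) + 10^(77.5/10) + 10^(94.2/10) = 8.182e+09.
L_total = 10·log₁₀(8.182e+09) = 99.13 dB(A).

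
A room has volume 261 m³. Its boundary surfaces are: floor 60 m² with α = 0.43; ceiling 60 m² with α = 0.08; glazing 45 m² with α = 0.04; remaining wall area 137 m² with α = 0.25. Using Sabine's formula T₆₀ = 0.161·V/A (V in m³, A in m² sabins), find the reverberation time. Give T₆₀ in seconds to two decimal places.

0.63 s

Total absorption A = 60·0.43 + 60·0.08 + 45·0.04 + 137·0.25 = 66.65 m² sabins.
T₆₀ = 0.161·V/A = 0.161·261/66.65 = 0.630 s.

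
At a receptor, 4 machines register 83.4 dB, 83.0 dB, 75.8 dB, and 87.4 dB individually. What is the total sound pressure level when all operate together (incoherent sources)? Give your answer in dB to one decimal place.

90.0 dB

For uncorrelated sources the intensities add, so convert each level to linear form, sum, and take 10·log₁₀ of the total.
Σ 10^(L/10) = 10^(83.4/10) + 10^(83.0/10) + 10^(75.8/10) + 10^(87.4/10) = 1.006e+09.
L_total = 10·log₁₀(1.006e+09) = 90.03 dB.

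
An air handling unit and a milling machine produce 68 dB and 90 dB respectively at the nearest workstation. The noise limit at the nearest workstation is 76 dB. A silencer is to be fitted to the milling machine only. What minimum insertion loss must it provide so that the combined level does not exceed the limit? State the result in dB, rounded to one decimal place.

14.7 dB

Fixed contribution from the other source: Σ 10^(L/10) = 10^(68/10) = 6.310e+06 (68.00 dB).
To meet 76 dB overall, the treated milling machine may contribute at most 10^(76/10) − 6.310e+06 = 3.350e+07, i.e. 75.25 dB.
Required insertion loss = 90 − 75.25 = 14.75 dB.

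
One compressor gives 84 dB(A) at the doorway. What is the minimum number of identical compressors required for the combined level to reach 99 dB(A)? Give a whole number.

32

N identical sources give L₁ + 10·log₁₀ N, so require 10·log₁₀ N ≥ 99 − 84 = 15.0 dB.
N ≥ 10^(15.0/10) = 31.623, so N = 32.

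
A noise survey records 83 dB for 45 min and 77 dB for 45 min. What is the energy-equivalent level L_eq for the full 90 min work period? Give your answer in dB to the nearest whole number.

81 dB

The energy average is taken in the linear domain: L_eq = 10·log₁₀[(Σ tᵢ·10^(Lᵢ/10))/T], T = 90 min.
Σ tᵢ·10^(Lᵢ/10) = 45·10^(83/10) + 45·10^(77/10) = 1.123e+10.
L_eq = 10·log₁₀(1.123e+10/90) = 80.96 dB.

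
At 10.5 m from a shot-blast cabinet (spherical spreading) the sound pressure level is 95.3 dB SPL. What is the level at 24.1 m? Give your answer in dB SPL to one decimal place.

88.1 dB SPL

Spherical spreading from a point source gives a 20·log₁₀(r₂/r₁) drop.
L₂ = 95.3 − 20·log₁₀(24.1/10.5) = 95.3 − 7.217 = 88.08 dB SPL.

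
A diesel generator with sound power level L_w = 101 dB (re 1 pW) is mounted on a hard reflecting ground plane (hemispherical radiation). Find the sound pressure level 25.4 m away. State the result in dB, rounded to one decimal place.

64.9 dB

The power spreads over a hemisphere of area 2π·r², so L_p = L_w − 10·log₁₀(2π·r²).
2π·r² = 4054 m², 10·log₁₀ of that is 36.078 dB.
L_p = 101 − 36.078 = 64.92 dB.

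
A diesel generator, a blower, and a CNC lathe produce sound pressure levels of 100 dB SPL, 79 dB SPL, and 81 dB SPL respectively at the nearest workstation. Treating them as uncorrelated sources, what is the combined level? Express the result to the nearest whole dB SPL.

100 dB SPL

For uncorrelated sources the intensities add, so convert each level to linear form, sum, and take 10·log₁₀ of the total.
Σ 10^(L/10) = 10^(100/10) + 10^(79/10) + 10^(81/10) = 1.021e+10.
L_total = 10·log₁₀(1.021e+10) = 100.09 dB SPL.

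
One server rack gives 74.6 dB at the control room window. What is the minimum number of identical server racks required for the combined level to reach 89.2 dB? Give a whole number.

N identical sources give L₁ + 10·log₁₀ N, so require 10·log₁₀ N ≥ 89.2 − 74.6 = 14.6 dB.
N ≥ 10^(14.6/10) = 28.840, so N = 29.

29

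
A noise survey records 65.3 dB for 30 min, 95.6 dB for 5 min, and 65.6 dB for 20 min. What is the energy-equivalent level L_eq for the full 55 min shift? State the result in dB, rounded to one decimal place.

L_eq = 10·log₁₀[(1/T)·Σ tᵢ·10^(Lᵢ/10)] with T = 55 min.
Σ tᵢ·10^(Lᵢ/10) = 30·10^(65.3/10) + 5·10^(95.6/10) + 20·10^(65.6/10) = 1.833e+10.
L_eq = 10·log₁₀(1.833e+10/55) = 85.23 dB.

85.2 dB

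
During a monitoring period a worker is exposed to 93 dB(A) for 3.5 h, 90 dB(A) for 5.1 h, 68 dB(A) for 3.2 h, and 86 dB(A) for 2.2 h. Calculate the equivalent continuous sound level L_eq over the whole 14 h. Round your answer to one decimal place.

89.7 dB(A)

Weight each interval's intensity by its duration and average over T = 14 h:
Σ tᵢ·10^(Lᵢ/10) = 3.5·10^(93/10) + 5.1·10^(90/10) + 3.2·10^(68/10) + 2.2·10^(86/10) = 1.298e+10.
L_eq = 10·log₁₀(1.298e+10/14) = 89.67 dB(A).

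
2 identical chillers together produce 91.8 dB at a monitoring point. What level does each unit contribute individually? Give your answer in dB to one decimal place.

88.8 dB

Dividing the total intensity by 2 lowers the level by 10·log₁₀ 2 = 3.010 dB: L₁ = 91.8 − 3.010.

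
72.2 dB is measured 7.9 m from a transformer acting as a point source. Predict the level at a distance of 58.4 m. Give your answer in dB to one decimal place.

54.8 dB

Point-source attenuation: ΔL = 20·log₁₀(r₂/r₁) = 20·log₁₀(58.4/7.9) = 17.376 dB.
L₂ = 72.2 − 20·log₁₀(58.4/7.9) = 72.2 − 17.376 = 54.82 dB.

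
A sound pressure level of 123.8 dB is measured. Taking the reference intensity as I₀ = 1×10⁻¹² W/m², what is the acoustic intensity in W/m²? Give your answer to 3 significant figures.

2.40 W/m²

I = I₀·10^(L/10) = 10⁻¹² × 10^(123.8/10) = 10^(0.380).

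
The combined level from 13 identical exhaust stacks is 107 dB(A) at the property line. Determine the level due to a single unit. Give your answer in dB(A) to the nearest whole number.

13 equal contributions raise the level by 10·log₁₀ 13 = 11.139 dB, so each unit alone gives 107 − 11.139.

96 dB(A)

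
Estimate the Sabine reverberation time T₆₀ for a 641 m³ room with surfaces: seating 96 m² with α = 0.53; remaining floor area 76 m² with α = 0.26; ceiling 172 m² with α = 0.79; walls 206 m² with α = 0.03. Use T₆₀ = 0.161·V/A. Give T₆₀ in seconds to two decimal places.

0.49 s

Summing Sᵢαᵢ: 96·0.53 + 76·0.26 + 172·0.79 + 206·0.03 = 212.70 m².
T₆₀ = 0.161 × 641 / 212.70 = 0.485 s.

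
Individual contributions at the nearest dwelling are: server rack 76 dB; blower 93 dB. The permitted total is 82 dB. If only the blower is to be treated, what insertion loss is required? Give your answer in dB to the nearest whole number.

12 dB

Fixed contribution from the other source: Σ 10^(L/10) = 10^(76/10) = 3.981e+07 (76.00 dB).
To meet 82 dB overall, the treated blower may contribute at most 10^(82/10) − 3.981e+07 = 1.187e+08, i.e. 80.74 dB.
So the blower must be reduced from 93 to 80.74 dB: IL = 12.26 dB.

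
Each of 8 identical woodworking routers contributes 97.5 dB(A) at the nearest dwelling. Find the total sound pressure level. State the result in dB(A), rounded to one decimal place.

106.5 dB(A)

N identical incoherent sources raise the level by 10·log₁₀ N.
L_total = 97.5 + 10·log₁₀(8) = 97.5 + 9.031 = 106.53 dB(A).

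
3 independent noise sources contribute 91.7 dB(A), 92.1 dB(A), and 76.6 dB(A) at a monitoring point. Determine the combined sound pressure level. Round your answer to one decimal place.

95.0 dB(A)

For uncorrelated sources the intensities add, so convert each level to linear form, sum, and take 10·log₁₀ of the total.
Σ 10^(L/10) = 10^(91.7/10) + 10^(92.1/10) + 10^(76.6/10) = 3.147e+09.
L_total = 10·log₁₀(3.147e+09) = 94.98 dB(A).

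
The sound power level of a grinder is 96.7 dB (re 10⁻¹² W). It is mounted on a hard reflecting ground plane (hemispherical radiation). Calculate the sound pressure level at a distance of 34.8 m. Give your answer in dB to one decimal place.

L_p = L_w − 10·log₁₀(2π·r²) with r = 34.8 m.
2π·r² = 7609 m², 10·log₁₀ of that is 38.813 dB.
L_p = 96.7 − 38.813 = 57.89 dB.

57.9 dB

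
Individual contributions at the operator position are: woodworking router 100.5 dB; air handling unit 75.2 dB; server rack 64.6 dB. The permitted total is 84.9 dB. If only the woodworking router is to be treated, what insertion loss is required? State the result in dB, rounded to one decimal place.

16.1 dB

Everything except the woodworking router sums to 10^(75.2/10) + 10^(64.6/10) = 3.600e+07 in linear terms, 75.56 dB.
To meet 84.9 dB overall, the treated woodworking router may contribute at most 10^(84.9/10) − 3.600e+07 = 2.730e+08, i.e. 84.36 dB.
Required insertion loss = 100.5 − 84.36 = 16.14 dB.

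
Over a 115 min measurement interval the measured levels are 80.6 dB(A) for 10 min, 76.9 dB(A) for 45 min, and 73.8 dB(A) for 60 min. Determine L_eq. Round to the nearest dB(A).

Weight each interval's intensity by its duration and average over T = 115 min:
Σ tᵢ·10^(Lᵢ/10) = 10·10^(80.6/10) + 45·10^(76.9/10) + 60·10^(73.8/10) = 4.791e+09.
L_eq = 10·log₁₀(4.791e+09/115) = 76.20 dB(A).

76 dB(A)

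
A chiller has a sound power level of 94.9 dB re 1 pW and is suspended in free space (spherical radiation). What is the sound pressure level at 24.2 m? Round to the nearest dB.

56 dB

The power spreads over a sphere of area 4π·r², so L_p = L_w − 10·log₁₀(4π·r²).
4π·r² = 7359 m², 10·log₁₀ of that is 38.668 dB.
L_p = 94.9 − 38.668 = 56.23 dB.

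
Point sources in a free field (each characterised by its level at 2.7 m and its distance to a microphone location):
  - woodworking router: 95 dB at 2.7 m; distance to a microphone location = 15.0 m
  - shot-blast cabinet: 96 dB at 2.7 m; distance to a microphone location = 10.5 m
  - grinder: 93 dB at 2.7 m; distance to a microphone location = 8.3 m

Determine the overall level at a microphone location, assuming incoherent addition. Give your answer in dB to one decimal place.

87.6 dB

Propagate each source to the receiver with L = L_ref − 20·log₁₀(r/r_ref), then add intensities.
woodworking router: 95 − 20·log₁₀(15.0/2.7) = 95 − 14.89 = 80.11 dB.
shot-blast cabinet: 96 − 20·log₁₀(10.5/2.7) = 96 − 11.80 = 84.20 dB.
grinder: 93 − 20·log₁₀(8.3/2.7) = 93 − 9.75 = 83.25 dB.
Σ 10^(L/10) = 5.768e+08 → L_total = 10·log₁₀(5.768e+08) = 87.61 dB.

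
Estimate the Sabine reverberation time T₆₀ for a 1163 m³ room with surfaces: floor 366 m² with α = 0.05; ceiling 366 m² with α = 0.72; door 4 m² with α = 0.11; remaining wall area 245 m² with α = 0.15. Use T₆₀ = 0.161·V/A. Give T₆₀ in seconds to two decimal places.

0.59 s

A = Σ Sᵢαᵢ = 366·0.05 + 366·0.72 + 4·0.11 + 245·0.15 = 319.01 m².
T₆₀ = 0.161 × 1163 / 319.01 = 0.587 s.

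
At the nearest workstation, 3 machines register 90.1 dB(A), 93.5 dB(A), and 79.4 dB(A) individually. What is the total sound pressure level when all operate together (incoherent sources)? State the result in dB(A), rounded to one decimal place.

95.2 dB(A)

For uncorrelated sources the intensities add, so convert each level to linear form, sum, and take 10·log₁₀ of the total.
Σ 10^(L/10) = 10^(90.1/10) + 10^(93.5/10) + 10^(79.4/10) = 3.349e+09.
L_total = 10·log₁₀(3.349e+09) = 95.25 dB(A).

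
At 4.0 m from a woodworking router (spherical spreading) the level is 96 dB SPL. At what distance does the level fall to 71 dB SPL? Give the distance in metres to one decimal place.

The 25.0 dB drop corresponds to a distance ratio of 10^(25.0/20) for a point source.
r₂ = 4.0·10^((96−71)/20) = 4.0·10^(25.0/20) = 71.13 m.

71.1 m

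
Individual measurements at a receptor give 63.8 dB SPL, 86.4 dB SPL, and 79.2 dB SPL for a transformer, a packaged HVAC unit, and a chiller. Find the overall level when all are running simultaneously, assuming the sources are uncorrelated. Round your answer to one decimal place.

Incoherent sources combine by intensity addition: L_total = 10·log₁₀(Σ 10^(L_i/10)).
Σ 10^(L/10) = 10^(63.8/10) + 10^(86.4/10) + 10^(79.2/10) = 5.221e+08.
L_total = 10·log₁₀(5.221e+08) = 87.18 dB SPL.

87.2 dB SPL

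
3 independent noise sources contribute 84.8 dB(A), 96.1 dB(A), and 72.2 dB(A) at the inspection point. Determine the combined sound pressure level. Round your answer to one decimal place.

Incoherent sources combine by intensity addition: L_total = 10·log₁₀(Σ 10^(L_i/10)).
Σ 10^(L/10) = 10^(84.8/10) + 10^(96.1/10) + 10^(72.2/10) = 4.392e+09.
L_total = 10·log₁₀(4.392e+09) = 96.43 dB(A).

96.4 dB(A)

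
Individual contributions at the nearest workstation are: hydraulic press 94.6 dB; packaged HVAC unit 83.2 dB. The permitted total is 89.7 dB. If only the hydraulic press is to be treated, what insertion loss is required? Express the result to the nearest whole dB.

6 dB

The untreated sources together contribute 10^(83.2/10) = 2.089e+08, i.e. 83.20 dB.
To meet 89.7 dB overall, the treated hydraulic press may contribute at most 10^(89.7/10) − 2.089e+08 = 7.243e+08, i.e. 88.60 dB.
So the hydraulic press must be reduced from 94.6 to 88.60 dB: IL = 6.00 dB.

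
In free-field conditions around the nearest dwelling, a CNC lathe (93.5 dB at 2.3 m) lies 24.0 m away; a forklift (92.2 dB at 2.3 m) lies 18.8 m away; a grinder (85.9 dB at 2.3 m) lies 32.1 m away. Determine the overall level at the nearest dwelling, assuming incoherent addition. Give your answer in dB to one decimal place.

76.8 dB

Apply inverse-square spreading to bring every level to the receiver, then sum 10^(L/10).
CNC lathe: 93.5 − 20·log₁₀(24.0/2.3) = 93.5 − 20.37 = 73.13 dB.
forklift: 92.2 − 20·log₁₀(18.8/2.3) = 92.2 − 18.25 = 73.95 dB.
grinder: 85.9 − 20·log₁₀(32.1/2.3) = 85.9 − 22.90 = 63.00 dB.
Σ 10^(L/10) = 4.740e+07 → L_total = 10·log₁₀(4.740e+07) = 76.76 dB.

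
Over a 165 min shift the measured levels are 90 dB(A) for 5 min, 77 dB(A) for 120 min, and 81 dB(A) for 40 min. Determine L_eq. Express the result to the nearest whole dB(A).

Weight each interval's intensity by its duration and average over T = 165 min:
Σ tᵢ·10^(Lᵢ/10) = 5·10^(90/10) + 120·10^(77/10) + 40·10^(81/10) = 1.605e+10.
L_eq = 10·log₁₀(1.605e+10/165) = 79.88 dB(A).

80 dB(A)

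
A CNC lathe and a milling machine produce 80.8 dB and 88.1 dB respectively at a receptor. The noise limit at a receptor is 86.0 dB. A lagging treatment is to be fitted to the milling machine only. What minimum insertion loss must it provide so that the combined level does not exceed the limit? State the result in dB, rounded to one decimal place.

Fixed contribution from the other source: Σ 10^(L/10) = 10^(80.8/10) = 1.202e+08 (80.80 dB).
To meet 86.0 dB overall, the treated milling machine may contribute at most 10^(86.0/10) − 1.202e+08 = 2.779e+08, i.e. 84.44 dB.
So the milling machine must be reduced from 88.1 to 84.44 dB: IL = 3.66 dB.

3.7 dB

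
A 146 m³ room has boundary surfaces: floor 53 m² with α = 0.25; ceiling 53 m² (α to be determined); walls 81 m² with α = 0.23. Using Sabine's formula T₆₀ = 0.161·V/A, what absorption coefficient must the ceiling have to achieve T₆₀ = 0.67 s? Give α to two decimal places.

A = 0.161·V/T₆₀ = 0.161·146/0.67 = 35.08 m² sabins.
Absorption from the other surfaces = 53·0.25 + 81·0.23 = 31.88 m², so the ceiling must supply 3.20 m² over 53 m².
α = 3.20/53 = 0.060.

0.06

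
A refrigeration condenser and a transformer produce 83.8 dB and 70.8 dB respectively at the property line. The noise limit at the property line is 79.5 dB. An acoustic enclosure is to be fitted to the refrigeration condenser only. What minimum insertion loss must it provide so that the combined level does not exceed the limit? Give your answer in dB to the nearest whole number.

Everything except the refrigeration condenser sums to 10^(70.8/10) = 1.202e+07 in linear terms, 70.80 dB.
To meet 79.5 dB overall, the treated refrigeration condenser may contribute at most 10^(79.5/10) − 1.202e+07 = 7.710e+07, i.e. 78.87 dB.
So the refrigeration condenser must be reduced from 83.8 to 78.87 dB: IL = 4.93 dB.

5 dB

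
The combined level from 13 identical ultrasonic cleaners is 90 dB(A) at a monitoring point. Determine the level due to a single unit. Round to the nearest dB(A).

Dividing the total intensity by 13 lowers the level by 10·log₁₀ 13 = 11.139 dB: L₁ = 90 − 11.139.

79 dB(A)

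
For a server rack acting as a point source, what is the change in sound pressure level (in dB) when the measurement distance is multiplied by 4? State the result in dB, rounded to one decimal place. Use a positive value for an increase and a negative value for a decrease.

Point-source spreading: ΔL = −20·log₁₀(r₂/r₁).
ΔL = −20·log₁₀(4) = -12.04 dB.

-12.0 dB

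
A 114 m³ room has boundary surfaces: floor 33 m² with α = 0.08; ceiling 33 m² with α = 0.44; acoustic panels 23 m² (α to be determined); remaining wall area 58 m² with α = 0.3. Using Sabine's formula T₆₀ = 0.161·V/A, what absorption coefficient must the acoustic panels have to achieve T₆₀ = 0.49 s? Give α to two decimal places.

0.13

A = 0.161·V/T₆₀ = 0.161·114/0.49 = 37.46 m² sabins.
Absorption from the other surfaces = 33·0.08 + 33·0.44 + 58·0.3 = 34.56 m², so the acoustic panels must supply 2.90 m² over 23 m².
α = 2.90/23 = 0.126.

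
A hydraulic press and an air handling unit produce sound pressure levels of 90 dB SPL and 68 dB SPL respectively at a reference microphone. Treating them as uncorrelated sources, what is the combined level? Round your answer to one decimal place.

Incoherent sources combine by intensity addition: L_total = 10·log₁₀(Σ 10^(L_i/10)).
Σ 10^(L/10) = 10^(90/10) + 10^(68/10) = 1.006e+09.
L_total = 10·log₁₀(1.006e+09) = 90.03 dB SPL.

90.0 dB SPL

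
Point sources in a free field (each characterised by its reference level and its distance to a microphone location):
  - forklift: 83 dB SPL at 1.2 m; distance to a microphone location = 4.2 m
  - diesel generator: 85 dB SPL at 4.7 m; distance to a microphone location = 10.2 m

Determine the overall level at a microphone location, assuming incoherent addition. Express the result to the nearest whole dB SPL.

Propagate each source to the receiver with L = L_ref − 20·log₁₀(r/r_ref), then add intensities.
forklift: 83 − 20·log₁₀(4.2/1.2) = 83 − 10.88 = 72.12 dB SPL.
diesel generator: 85 − 20·log₁₀(10.2/4.7) = 85 − 6.73 = 78.27 dB SPL.
Σ 10^(L/10) = 8.343e+07 → L_total = 10·log₁₀(8.343e+07) = 79.21 dB SPL.

79 dB SPL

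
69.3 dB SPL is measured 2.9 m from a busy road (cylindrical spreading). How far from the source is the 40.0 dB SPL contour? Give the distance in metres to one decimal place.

The 29.3 dB drop corresponds to a distance ratio of 10^(29.3/10) for a line source.
r₂ = 2.9·10^((69.3−40.0)/10) = 2.9·10^(29.3/10) = 2468.30 m.

2468.3 m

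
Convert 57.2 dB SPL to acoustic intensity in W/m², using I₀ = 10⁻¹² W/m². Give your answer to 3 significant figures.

I/I₀ = 10^(57.2/10) = 5.248e+05, so I = 5.248e+05 × 10⁻¹² W/m².

5.25e-07 W/m²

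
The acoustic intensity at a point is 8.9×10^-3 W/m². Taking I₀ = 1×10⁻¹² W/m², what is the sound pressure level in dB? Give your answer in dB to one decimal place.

99.5 dB

L = 10·log₁₀(I/I₀) = 10·log₁₀(8.9×10^-3/10⁻¹²) = 10·log₁₀(8.9×10^9).
L = 10·(0.9494 + 9) = 99.49 dB.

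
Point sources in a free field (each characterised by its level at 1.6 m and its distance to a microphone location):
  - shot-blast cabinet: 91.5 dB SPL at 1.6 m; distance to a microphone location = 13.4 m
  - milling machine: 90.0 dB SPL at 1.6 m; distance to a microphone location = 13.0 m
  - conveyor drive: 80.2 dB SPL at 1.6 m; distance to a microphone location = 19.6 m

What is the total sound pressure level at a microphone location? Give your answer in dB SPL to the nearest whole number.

Propagate each source to the receiver with L = L_ref − 20·log₁₀(r/r_ref), then add intensities.
shot-blast cabinet: 91.5 − 20·log₁₀(13.4/1.6) = 91.5 − 18.46 = 73.04 dB SPL.
milling machine: 90.0 − 20·log₁₀(13.0/1.6) = 90.0 − 18.20 = 71.80 dB SPL.
conveyor drive: 80.2 − 20·log₁₀(19.6/1.6) = 80.2 − 21.76 = 58.44 dB SPL.
Σ 10^(L/10) = 3.598e+07 → L_total = 10·log₁₀(3.598e+07) = 75.56 dB SPL.

76 dB SPL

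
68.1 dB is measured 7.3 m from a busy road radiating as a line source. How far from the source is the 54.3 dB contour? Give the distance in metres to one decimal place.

Line-source spreading drops the level by 10·log₁₀(r₂/r₁); inverting, r₂/r₁ = 10^(ΔL/10).
r₂ = 7.3·10^((68.1−54.3)/10) = 7.3·10^(13.8/10) = 175.11 m.

175.1 m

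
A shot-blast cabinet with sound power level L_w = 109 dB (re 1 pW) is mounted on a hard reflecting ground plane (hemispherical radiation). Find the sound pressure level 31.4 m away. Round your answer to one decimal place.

71.1 dB

Free-field hemispherical radiation: L_p = L_w − 10·log₁₀(2π·r²), r = 31.4 m.
2π·r² = 6195 m², 10·log₁₀ of that is 37.920 dB.
L_p = 109 − 37.920 = 71.08 dB.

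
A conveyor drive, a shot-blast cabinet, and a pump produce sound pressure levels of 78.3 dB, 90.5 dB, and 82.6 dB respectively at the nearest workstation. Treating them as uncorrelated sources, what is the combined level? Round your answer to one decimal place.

91.4 dB

Incoherent sources combine by intensity addition: L_total = 10·log₁₀(Σ 10^(L_i/10)).
Σ 10^(L/10) = 10^(78.3/10) + 10^(90.5/10) + 10^(82.6/10) = 1.372e+09.
L_total = 10·log₁₀(1.372e+09) = 91.37 dB.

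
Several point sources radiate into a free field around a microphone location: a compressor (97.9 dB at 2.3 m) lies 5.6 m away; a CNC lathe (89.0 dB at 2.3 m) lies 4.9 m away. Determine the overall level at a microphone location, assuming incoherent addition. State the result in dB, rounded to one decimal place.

90.8 dB

First find each source's level at the receiver (point-source: −20·log₁₀(r/r_ref)), then combine on an intensity basis.
compressor: 97.9 − 20·log₁₀(5.6/2.3) = 97.9 − 7.73 = 90.17 dB.
CNC lathe: 89.0 − 20·log₁₀(4.9/2.3) = 89.0 − 6.57 = 82.43 dB.
Σ 10^(L/10) = 1.215e+09 → L_total = 10·log₁₀(1.215e+09) = 90.85 dB.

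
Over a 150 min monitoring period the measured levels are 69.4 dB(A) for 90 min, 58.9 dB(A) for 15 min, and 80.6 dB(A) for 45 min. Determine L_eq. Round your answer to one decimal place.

The energy average is taken in the linear domain: L_eq = 10·log₁₀[(Σ tᵢ·10^(Lᵢ/10))/T], T = 150 min.
Σ tᵢ·10^(Lᵢ/10) = 90·10^(69.4/10) + 15·10^(58.9/10) + 45·10^(80.6/10) = 5.962e+09.
L_eq = 10·log₁₀(5.962e+09/150) = 75.99 dB(A).

76.0 dB(A)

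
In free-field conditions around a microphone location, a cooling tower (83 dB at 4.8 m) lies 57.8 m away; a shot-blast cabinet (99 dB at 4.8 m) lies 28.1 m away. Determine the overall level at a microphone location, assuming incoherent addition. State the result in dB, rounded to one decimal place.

83.7 dB

Propagate each source to the receiver with L = L_ref − 20·log₁₀(r/r_ref), then add intensities.
cooling tower: 83 − 20·log₁₀(57.8/4.8) = 83 − 21.61 = 61.39 dB.
shot-blast cabinet: 99 − 20·log₁₀(28.1/4.8) = 99 − 15.35 = 83.65 dB.
Σ 10^(L/10) = 2.332e+08 → L_total = 10·log₁₀(2.332e+08) = 83.68 dB.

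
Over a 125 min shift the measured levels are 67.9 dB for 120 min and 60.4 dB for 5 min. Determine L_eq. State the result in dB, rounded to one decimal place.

L_eq = 10·log₁₀[(1/T)·Σ tᵢ·10^(Lᵢ/10)] with T = 125 min.
Σ tᵢ·10^(Lᵢ/10) = 120·10^(67.9/10) + 5·10^(60.4/10) = 7.454e+08.
L_eq = 10·log₁₀(7.454e+08/125) = 67.75 dB.

67.8 dB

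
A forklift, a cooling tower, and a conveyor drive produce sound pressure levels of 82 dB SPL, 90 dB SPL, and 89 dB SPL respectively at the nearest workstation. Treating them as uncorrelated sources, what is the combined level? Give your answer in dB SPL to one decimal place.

92.9 dB SPL

Incoherent sources combine by intensity addition: L_total = 10·log₁₀(Σ 10^(L_i/10)).
Σ 10^(L/10) = 10^(82/10) + 10^(90/10) + 10^(89/10) = 1.953e+09.
L_total = 10·log₁₀(1.953e+09) = 92.91 dB SPL.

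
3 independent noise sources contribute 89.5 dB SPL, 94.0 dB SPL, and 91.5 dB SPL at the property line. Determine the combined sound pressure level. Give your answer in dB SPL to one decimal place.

96.8 dB SPL

Incoherent sources combine by intensity addition: L_total = 10·log₁₀(Σ 10^(L_i/10)).
Σ 10^(L/10) = 10^(89.5/10) + 10^(94.0/10) + 10^(91.5/10) = 4.816e+09.
L_total = 10·log₁₀(4.816e+09) = 96.83 dB SPL.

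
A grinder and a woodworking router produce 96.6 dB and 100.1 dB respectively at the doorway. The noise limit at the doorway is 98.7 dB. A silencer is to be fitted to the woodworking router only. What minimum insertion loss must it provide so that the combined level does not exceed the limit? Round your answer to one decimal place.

Everything except the woodworking router sums to 10^(96.6/10) = 4.571e+09 in linear terms, 96.60 dB.
The limit corresponds to 10^(98.7/10) = 7.413e+09; subtracting the fixed part leaves 2.842e+09 for the woodworking router, i.e. 94.54 dB.
So the woodworking router must be reduced from 100.1 to 94.54 dB: IL = 5.56 dB.

5.6 dB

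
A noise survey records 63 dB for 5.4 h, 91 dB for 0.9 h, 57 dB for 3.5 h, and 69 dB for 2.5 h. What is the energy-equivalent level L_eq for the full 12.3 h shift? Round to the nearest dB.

L_eq = 10·log₁₀[(1/T)·Σ tᵢ·10^(Lᵢ/10)] with T = 12.3 h.
Σ tᵢ·10^(Lᵢ/10) = 5.4·10^(63/10) + 0.9·10^(91/10) + 3.5·10^(57/10) + 2.5·10^(69/10) = 1.165e+09.
L_eq = 10·log₁₀(1.165e+09/12.3) = 79.77 dB.

80 dB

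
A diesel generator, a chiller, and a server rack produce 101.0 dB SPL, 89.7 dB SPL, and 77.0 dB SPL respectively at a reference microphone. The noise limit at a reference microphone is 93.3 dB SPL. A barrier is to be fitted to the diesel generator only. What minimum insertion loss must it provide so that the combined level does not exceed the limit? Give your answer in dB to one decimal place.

The untreated sources together contribute 10^(89.7/10) + 10^(77.0/10) = 9.834e+08, i.e. 89.93 dB SPL.
To meet 93.3 dB SPL overall, the treated diesel generator may contribute at most 10^(93.3/10) − 9.834e+08 = 1.155e+09, i.e. 90.62 dB SPL.
Required insertion loss = 101.0 − 90.62 = 10.38 dB.

10.4 dB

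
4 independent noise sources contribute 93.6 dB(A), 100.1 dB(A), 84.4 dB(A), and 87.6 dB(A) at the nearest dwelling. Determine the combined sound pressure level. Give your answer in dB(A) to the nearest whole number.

Incoherent sources combine by intensity addition: L_total = 10·log₁₀(Σ 10^(L_i/10)).
Σ 10^(L/10) = 10^(93.6/10) + 10^(100.1/10) + 10^(84.4/10) + 10^(87.6/10) = 1.337e+10.
L_total = 10·log₁₀(1.337e+10) = 101.26 dB(A).

101 dB(A)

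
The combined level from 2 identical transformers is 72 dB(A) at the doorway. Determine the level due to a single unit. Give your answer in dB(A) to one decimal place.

2 equal contributions raise the level by 10·log₁₀ 2 = 3.010 dB, so each unit alone gives 72 − 3.010.

69.0 dB(A)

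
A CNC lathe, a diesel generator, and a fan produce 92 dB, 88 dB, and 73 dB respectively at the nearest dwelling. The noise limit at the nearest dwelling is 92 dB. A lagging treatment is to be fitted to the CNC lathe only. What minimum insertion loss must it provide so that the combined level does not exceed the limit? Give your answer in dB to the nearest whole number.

2 dB

The untreated sources together contribute 10^(88/10) + 10^(73/10) = 6.509e+08, i.e. 88.14 dB.
To meet 92 dB overall, the treated CNC lathe may contribute at most 10^(92/10) − 6.509e+08 = 9.340e+08, i.e. 89.70 dB.
So the CNC lathe must be reduced from 92 to 89.70 dB: IL = 2.30 dB.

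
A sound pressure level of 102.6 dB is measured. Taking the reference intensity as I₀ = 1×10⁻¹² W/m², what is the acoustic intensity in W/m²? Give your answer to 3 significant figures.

L = 10·log₁₀(I/I₀) ⇒ I = I₀·10^(L/10) = 10⁻¹² × 10^10.26.

0.0182 W/m²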